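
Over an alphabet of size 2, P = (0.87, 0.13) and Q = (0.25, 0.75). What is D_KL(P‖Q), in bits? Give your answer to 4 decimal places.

D(P‖Q) = Σ p·log₂(p/q).
  0.87·log₂(0.87/0.25) = 1.56521
  0.13·log₂(0.13/0.75) = -0.32869
D(P‖Q) = 1.2365 bits.

1.2365 bits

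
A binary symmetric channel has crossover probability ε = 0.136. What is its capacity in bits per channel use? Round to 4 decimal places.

0.4263 bits

Binary symmetric channel: C = 1 − h₂(ε) where h₂ is the binary entropy function.
h₂(0.136) = −0.136·log₂0.136 − 0.864·log₂0.864 = 0.5737.
C = 1 − 0.5737 = 0.4263 bits per channel use.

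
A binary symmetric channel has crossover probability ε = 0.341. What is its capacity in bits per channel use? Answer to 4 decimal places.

Binary symmetric channel: C = 1 − h₂(ε) where h₂ is the binary entropy function.
h₂(0.341) = −0.341·log₂0.341 − 0.659·log₂0.659 = 0.9258.
C = 1 − 0.9258 = 0.0742 bits per channel use.

0.0742 bits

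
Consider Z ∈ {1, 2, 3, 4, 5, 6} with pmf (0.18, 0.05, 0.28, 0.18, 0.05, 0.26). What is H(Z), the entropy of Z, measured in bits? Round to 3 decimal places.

H(Z) = −Σ p·log₂ p.
  −(0.18)·log₂(0.18) = 0.4453
  −(0.05)·log₂(0.05) = 0.2161
  −(0.28)·log₂(0.28) = 0.5142
  −(0.18)·log₂(0.18) = 0.4453
  −(0.05)·log₂(0.05) = 0.2161
  −(0.26)·log₂(0.26) = 0.5053
Sum: 0.4453 + 0.2161 + 0.5142 + 0.4453 + 0.2161 + 0.5053 = 2.342 bits.

2.342 bits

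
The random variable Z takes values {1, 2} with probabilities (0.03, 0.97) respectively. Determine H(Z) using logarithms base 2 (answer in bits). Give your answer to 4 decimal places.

0.1944 bits

H(Z) = −Σ p·log₂ p.
  −(0.03)·log₂(0.03) = 0.15177
  −(0.97)·log₂(0.97) = 0.04263
Sum: 0.15177 + 0.04263 = 0.1944 bits.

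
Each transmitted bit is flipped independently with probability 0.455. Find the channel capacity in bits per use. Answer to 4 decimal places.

0.0059 bits

Binary symmetric channel: C = 1 − h₂(ε) where h₂ is the binary entropy function.
h₂(0.455) = −0.455·log₂0.455 − 0.545·log₂0.545 = 0.9941.
C = 1 − 0.9941 = 0.0059 bits per channel use.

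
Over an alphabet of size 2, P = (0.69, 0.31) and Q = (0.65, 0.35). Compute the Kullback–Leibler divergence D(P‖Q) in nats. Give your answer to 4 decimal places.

0.0036 nats

D(P‖Q) = Σ p·ln(p/q).
  0.69·ln(0.69/0.65) = 0.04121
  0.31·ln(0.31/0.35) = -0.03762
D(P‖Q) = 0.0036 nats.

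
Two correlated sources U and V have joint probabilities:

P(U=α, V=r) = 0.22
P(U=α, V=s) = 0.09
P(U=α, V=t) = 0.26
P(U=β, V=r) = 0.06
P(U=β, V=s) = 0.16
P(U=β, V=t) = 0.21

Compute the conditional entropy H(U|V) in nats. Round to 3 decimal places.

Chain rule: H(U|V) = H(U,V) − H(V).
Marginals: p(U) = (0.5700, 0.4300), p(V) = (0.2800, 0.2500, 0.4700).
H(U,V) = 1.6898 nats; H(V) = 1.0579 nats.
H(U|V) = 1.6898 − 1.0579 = 0.632 nats.

0.632 nats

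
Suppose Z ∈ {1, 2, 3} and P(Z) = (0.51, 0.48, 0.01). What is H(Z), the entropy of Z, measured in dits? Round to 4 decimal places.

H(Z) = −Σ p·log₁₀ p.
  −(0.51)·log₁₀(0.51) = 0.14914
  −(0.48)·log₁₀(0.48) = 0.15300
  −(0.01)·log₁₀(0.01) = 0.02000
Sum: 0.14914 + 0.15300 + 0.02000 = 0.3221 dits.

0.3221 dits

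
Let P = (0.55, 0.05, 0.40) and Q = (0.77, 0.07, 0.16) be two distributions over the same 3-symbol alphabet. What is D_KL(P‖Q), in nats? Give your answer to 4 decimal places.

0.1646 nats

D(P‖Q) = Σ p·ln(p/q).
  0.55·ln(0.55/0.77) = -0.18506
  0.05·ln(0.05/0.07) = -0.01682
  0.40·ln(0.40/0.16) = 0.36652
D(P‖Q) = 0.1646 nats.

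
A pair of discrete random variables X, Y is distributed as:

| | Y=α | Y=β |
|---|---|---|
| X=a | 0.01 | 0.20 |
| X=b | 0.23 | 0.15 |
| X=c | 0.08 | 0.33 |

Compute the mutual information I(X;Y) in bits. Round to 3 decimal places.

Marginals: p(X) = (0.2100, 0.3800, 0.4100), p(Y) = (0.3200, 0.6800).
I(X;Y) = H(X) + H(Y) − H(X,Y).
H(X) = 1.5307, H(Y) = 0.9044, H(X,Y) = 2.2484.
I(X;Y) = 1.5307 + 0.9044 − 2.2484 = 0.187 bits.

0.187 bits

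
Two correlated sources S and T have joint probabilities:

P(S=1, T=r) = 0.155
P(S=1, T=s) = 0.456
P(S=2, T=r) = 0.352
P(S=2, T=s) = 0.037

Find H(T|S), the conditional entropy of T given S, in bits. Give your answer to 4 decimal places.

Marginals: p(S) = (0.6110, 0.3890), p(T) = (0.5070, 0.4930).
H(T|S) = Σ p(S) · H(T|S=·).
  S=1: p=0.6110, H(T|S=1) = 0.8171
  S=2: p=0.3890, H(T|S=2) = 0.4533
Weighted sum = 0.6756 bits.

0.6756 bits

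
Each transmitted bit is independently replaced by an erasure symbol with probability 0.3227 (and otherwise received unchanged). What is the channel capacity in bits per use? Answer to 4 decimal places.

Binary erasure channel: capacity C = 1 − ε.
C = 1 − 0.3227 = 0.6773 bits per channel use.

0.6773 bits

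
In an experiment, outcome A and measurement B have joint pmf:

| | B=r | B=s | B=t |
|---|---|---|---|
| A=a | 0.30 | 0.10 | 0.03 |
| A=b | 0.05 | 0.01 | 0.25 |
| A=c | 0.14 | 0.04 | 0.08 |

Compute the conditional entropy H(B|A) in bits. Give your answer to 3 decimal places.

1.109 bits

Marginals: p(A) = (0.4300, 0.3100, 0.2600), p(B) = (0.4900, 0.1500, 0.3600).
H(B|A) = Σ p(A) · H(B|A=·).
  A=a: p=0.4300, H(B|A=a) = 1.1197
  A=b: p=0.3100, H(B|A=b) = 0.8346
  A=c: p=0.2600, H(B|A=c) = 1.4196
Weighted sum = 1.109 bits.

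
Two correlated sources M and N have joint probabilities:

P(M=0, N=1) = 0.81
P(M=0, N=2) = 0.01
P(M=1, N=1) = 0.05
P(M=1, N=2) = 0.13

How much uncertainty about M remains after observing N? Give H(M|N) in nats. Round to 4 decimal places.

0.2268 nats

Chain rule: H(M|N) = H(M,N) − H(N).
Marginals: p(M) = (0.8200, 0.1800), p(N) = (0.8600, 0.1400).
H(M,N) = 0.6318 nats; H(N) = 0.4050 nats.
H(M|N) = 0.6318 − 0.4050 = 0.2268 nats.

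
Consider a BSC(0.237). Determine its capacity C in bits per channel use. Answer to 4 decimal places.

0.2100 bits

Binary symmetric channel: C = 1 − h₂(ε) where h₂ is the binary entropy function.
h₂(0.237) = −0.237·log₂0.237 − 0.763·log₂0.763 = 0.7900.
C = 1 − 0.7900 = 0.2100 bits per channel use.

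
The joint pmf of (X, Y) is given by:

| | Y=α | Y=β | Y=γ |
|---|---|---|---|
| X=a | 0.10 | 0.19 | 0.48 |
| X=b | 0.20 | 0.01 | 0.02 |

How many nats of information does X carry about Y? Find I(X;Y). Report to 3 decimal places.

Marginals: p(X) = (0.7700, 0.2300), p(Y) = (0.3000, 0.2000, 0.5000).
I(X;Y) = Σ p(x,y)·ln[p(x,y)/(p(x)p(y))].
  (a,α): 0.10·ln(0.4329) = -0.0837
  (a,β): 0.19·ln(1.2338) = 0.0399
  (a,γ): 0.48·ln(1.2468) = 0.1059
  (b,α): 0.20·ln(2.8986) = 0.2128
  (b,β): 0.01·ln(0.2174) = -0.0153
  (b,γ): 0.02·ln(0.1739) = -0.0350
Sum = 0.225 nats.

0.225 nats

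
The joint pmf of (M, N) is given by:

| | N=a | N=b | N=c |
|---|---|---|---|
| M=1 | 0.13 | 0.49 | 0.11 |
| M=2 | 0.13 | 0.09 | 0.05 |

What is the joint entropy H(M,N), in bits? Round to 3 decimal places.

2.149 bits

H(M,N) = −Σ p(x,y)·log₂ p(x,y) over all 6 cells.
  cell (1,a): −0.13·log₂0.13 = 0.3826
  cell (1,b): −0.49·log₂0.49 = 0.5043
  cell (1,c): −0.11·log₂0.11 = 0.3503
  cell (2,a): −0.13·log₂0.13 = 0.3826
  cell (2,b): −0.09·log₂0.09 = 0.3127
  cell (2,c): −0.05·log₂0.05 = 0.2161
Sum = 2.149 bits.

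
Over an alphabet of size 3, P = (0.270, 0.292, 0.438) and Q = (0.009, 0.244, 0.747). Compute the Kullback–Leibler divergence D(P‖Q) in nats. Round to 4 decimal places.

D(P‖Q) = Σ p·ln(p/q).
  0.270·ln(0.270/0.009) = 0.91832
  0.292·ln(0.292/0.244) = 0.05244
  0.438·ln(0.438/0.747) = -0.23382
D(P‖Q) = 0.7369 nats.

0.7369 nats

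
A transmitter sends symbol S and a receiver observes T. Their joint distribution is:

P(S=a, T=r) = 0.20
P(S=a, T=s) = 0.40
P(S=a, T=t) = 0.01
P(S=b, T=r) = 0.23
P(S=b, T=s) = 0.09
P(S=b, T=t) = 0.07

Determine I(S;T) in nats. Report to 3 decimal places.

Marginals: p(S) = (0.6100, 0.3900), p(T) = (0.4300, 0.4900, 0.0800).
I(S;T) = Σ p(x,y)·ln[p(x,y)/(p(x)p(y))].
  (a,r): 0.20·ln(0.7625) = -0.0542
  (a,s): 0.40·ln(1.3382) = 0.1165
  (a,t): 0.01·ln(0.2049) = -0.0159
  (b,r): 0.23·ln(1.3715) = 0.0727
  (b,s): 0.09·ln(0.4710) = -0.0678
  (b,t): 0.07·ln(2.2436) = 0.0566
Sum = 0.108 nats.

0.108 nats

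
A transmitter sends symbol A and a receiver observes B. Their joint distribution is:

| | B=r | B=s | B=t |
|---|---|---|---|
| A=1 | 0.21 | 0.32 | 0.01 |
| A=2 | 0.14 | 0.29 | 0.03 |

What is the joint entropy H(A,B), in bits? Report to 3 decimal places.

2.132 bits

H(A,B) = −Σ p(x,y)·log₂ p(x,y) over all 6 cells.
  cell (1,r): −0.21·log₂0.21 = 0.4728
  cell (1,s): −0.32·log₂0.32 = 0.5260
  cell (1,t): −0.01·log₂0.01 = 0.0664
  cell (2,r): −0.14·log₂0.14 = 0.3971
  cell (2,s): −0.29·log₂0.29 = 0.5179
  cell (2,t): −0.03·log₂0.03 = 0.1518
Sum = 2.132 bits.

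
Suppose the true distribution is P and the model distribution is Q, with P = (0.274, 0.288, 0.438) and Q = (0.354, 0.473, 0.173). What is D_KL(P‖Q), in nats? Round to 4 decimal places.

D(P‖Q) = Σ p·ln(p/q).
  0.274·ln(0.274/0.354) = -0.07019
  0.288·ln(0.288/0.473) = -0.14289
  0.438·ln(0.438/0.173) = 0.40687
D(P‖Q) = 0.1938 nats.

0.1938 nats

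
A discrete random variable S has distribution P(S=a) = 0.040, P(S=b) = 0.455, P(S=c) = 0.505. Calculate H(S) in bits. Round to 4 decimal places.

H(S) = −Σ p·log₂ p.
  −(0.040)·log₂(0.040) = 0.18575
  −(0.455)·log₂(0.455) = 0.51691
  −(0.505)·log₂(0.505) = 0.49775
Sum: 0.18575 + 0.51691 + 0.49775 = 1.2004 bits.

1.2004 bits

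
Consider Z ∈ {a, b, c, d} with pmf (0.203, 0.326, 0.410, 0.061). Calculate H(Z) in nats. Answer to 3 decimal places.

H(Z) = −Σ p·ln p.
  −(0.203)·ln(0.203) = 0.3237
  −(0.326)·ln(0.326) = 0.3654
  −(0.410)·ln(0.410) = 0.3656
  −(0.061)·ln(0.061) = 0.1706
Sum: 0.3237 + 0.3654 + 0.3656 + 0.1706 = 1.225 nats.

1.225 nats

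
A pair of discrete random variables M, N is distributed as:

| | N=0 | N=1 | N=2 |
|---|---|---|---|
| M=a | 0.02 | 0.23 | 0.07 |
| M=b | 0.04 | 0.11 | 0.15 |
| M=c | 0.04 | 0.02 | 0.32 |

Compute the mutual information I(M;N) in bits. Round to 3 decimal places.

Marginals: p(M) = (0.3200, 0.3000, 0.3800), p(N) = (0.1000, 0.3600, 0.5400).
I(M;N) = H(M) + H(N) − H(M,N).
H(M) = 1.5776, H(N) = 1.3429, H(M,N) = 2.6404.
I(M;N) = 1.5776 + 1.3429 − 2.6404 = 0.280 bits.

0.280 bits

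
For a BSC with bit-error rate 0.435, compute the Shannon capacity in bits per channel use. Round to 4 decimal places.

Binary symmetric channel: C = 1 − h₂(ε) where h₂ is the binary entropy function.
h₂(0.435) = −0.435·log₂0.435 − 0.565·log₂0.565 = 0.9878.
C = 1 − 0.9878 = 0.0122 bits per channel use.

0.0122 bits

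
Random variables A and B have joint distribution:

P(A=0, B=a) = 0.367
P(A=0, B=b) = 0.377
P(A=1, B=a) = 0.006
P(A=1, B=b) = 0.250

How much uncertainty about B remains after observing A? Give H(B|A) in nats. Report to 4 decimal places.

Marginals: p(A) = (0.7440, 0.2560), p(B) = (0.3730, 0.6270).
H(B|A) = Σ p(A) · H(B|A=·).
  A=0: p=0.7440, H(B|A=0) = 0.6931
  A=1: p=0.2560, H(B|A=1) = 0.1111
Weighted sum = 0.5441 nats.

0.5441 nats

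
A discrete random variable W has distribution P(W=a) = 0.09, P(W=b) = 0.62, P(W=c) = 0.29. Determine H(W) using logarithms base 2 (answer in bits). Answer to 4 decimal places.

1.2581 bits

H(W) = −Σ p·log₂ p.
  −(0.09)·log₂(0.09) = 0.31265
  −(0.62)·log₂(0.62) = 0.42759
  −(0.29)·log₂(0.29) = 0.51790
Sum: 0.31265 + 0.42759 + 0.51790 = 1.2581 bits.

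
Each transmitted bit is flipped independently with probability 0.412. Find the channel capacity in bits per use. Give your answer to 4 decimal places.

0.0225 bits

Binary symmetric channel: C = 1 − h₂(ε) where h₂ is the binary entropy function.
h₂(0.412) = −0.412·log₂0.412 − 0.588·log₂0.588 = 0.9775.
C = 1 − 0.9775 = 0.0225 bits per channel use.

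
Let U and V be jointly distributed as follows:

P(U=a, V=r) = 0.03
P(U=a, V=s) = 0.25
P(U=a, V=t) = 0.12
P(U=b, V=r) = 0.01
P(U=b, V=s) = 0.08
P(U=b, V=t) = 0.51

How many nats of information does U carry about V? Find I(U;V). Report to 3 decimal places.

Marginals: p(U) = (0.4000, 0.6000), p(V) = (0.0400, 0.3300, 0.6300).
I(U;V) = H(U) + H(V) − H(U,V).
H(U) = 0.6730, H(V) = 0.7857, H(U,V) = 1.2977.
I(U;V) = 0.6730 + 0.7857 − 1.2977 = 0.161 nats.

0.161 nats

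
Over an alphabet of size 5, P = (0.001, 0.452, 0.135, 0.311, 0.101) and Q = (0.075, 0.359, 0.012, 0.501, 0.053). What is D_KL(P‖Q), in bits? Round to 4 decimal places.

D(P‖Q) = Σ p·log₂(p/q).
  0.001·log₂(0.001/0.075) = -0.00623
  0.452·log₂(0.452/0.359) = 0.15022
  0.135·log₂(0.135/0.012) = 0.47140
  0.311·log₂(0.311/0.501) = -0.21394
  0.101·log₂(0.101/0.053) = 0.09396
D(P‖Q) = 0.4954 bits.

0.4954 bits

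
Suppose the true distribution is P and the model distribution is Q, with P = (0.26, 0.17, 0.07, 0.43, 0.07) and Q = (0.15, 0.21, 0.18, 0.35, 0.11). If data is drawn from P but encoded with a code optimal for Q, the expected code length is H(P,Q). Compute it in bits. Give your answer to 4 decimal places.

H(P,Q) = −Σ p·log₂ q.
  −0.26·log₂(0.15) = 0.71161
  −0.17·log₂(0.21) = 0.38276
  −0.07·log₂(0.18) = 0.17318
  −0.43·log₂(0.35) = 0.65127
  −0.07·log₂(0.11) = 0.22291
H(P,Q) = 2.1417 bits.

2.1417 bits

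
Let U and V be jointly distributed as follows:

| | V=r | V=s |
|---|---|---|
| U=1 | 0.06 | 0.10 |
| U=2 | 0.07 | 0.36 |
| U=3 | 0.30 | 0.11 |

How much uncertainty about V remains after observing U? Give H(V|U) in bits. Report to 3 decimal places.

0.772 bits

Chain rule: H(V|U) = H(U,V) − H(U).
Marginals: p(U) = (0.1600, 0.4300, 0.4100), p(V) = (0.4300, 0.5700).
H(U,V) = 2.2463 bits; H(U) = 1.4740 bits.
H(V|U) = 2.2463 − 1.4740 = 0.772 bits.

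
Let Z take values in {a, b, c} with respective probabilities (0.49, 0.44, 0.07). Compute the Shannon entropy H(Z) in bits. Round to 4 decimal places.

H(Z) = −Σ p·log₂ p.
  −(0.49)·log₂(0.49) = 0.50428
  −(0.44)·log₂(0.44) = 0.52115
  −(0.07)·log₂(0.07) = 0.26856
Sum: 0.50428 + 0.52115 + 0.26856 = 1.2940 bits.

1.2940 bits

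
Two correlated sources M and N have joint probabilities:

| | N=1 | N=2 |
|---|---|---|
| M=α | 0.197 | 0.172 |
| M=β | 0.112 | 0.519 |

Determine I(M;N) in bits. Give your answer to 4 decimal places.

0.0986 bits

Marginals: p(M) = (0.3690, 0.6310), p(N) = (0.3090, 0.6910).
I(M;N) = H(M) + H(N) − H(M,N).
H(M) = 0.9499, H(N) = 0.8920, H(M,N) = 1.7433.
I(M;N) = 0.9499 + 0.8920 − 1.7433 = 0.0986 bits.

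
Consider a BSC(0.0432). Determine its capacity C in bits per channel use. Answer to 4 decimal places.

Binary symmetric channel: C = 1 − h₂(ε) where h₂ is the binary entropy function.
h₂(0.0432) = −0.0432·log₂0.0432 − 0.9568·log₂0.9568 = 0.2568.
C = 1 − 0.2568 = 0.7432 bits per channel use.

0.7432 bits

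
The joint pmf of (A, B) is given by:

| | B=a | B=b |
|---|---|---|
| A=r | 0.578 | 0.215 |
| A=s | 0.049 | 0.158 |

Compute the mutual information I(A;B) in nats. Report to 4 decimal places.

Marginals: p(A) = (0.7930, 0.2070), p(B) = (0.6270, 0.3730).
I(A;B) = Σ p(x,y)·ln[p(x,y)/(p(x)p(y))].
  (r,a): 0.578·ln(1.1625) = 0.08702
  (r,b): 0.215·ln(0.7269) = -0.06859
  (s,a): 0.049·ln(0.3775) = -0.04773
  (s,b): 0.158·ln(2.0463) = 0.11314
Sum = 0.0838 nats.

0.0838 nats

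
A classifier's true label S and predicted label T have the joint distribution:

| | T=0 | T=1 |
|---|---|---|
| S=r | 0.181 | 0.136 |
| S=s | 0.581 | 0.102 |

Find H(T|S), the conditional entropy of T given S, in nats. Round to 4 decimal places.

0.5045 nats

Marginals: p(S) = (0.3170, 0.6830), p(T) = (0.7620, 0.2380).
H(T|S) = Σ p(S) · H(T|S=·).
  S=r: p=0.3170, H(T|S=r) = 0.6830
  S=s: p=0.6830, H(T|S=s) = 0.4216
Weighted sum = 0.5045 nats.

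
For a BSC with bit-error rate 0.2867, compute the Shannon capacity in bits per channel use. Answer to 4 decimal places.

0.1356 bits

Binary symmetric channel: C = 1 − h₂(ε) where h₂ is the binary entropy function.
h₂(0.2867) = −0.2867·log₂0.2867 − 0.7133·log₂0.7133 = 0.8644.
C = 1 − 0.8644 = 0.1356 bits per channel use.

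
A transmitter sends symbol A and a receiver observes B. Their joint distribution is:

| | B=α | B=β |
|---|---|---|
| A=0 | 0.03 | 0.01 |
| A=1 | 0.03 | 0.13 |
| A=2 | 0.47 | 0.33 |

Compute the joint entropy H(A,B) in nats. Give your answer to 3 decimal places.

1.242 nats

H(A,B) = −Σ p(x,y)·ln p(x,y) over all 6 cells.
  cell (0,α): −0.03·ln0.03 = 0.1052
  cell (0,β): −0.01·ln0.01 = 0.0461
  cell (1,α): −0.03·ln0.03 = 0.1052
  cell (1,β): −0.13·ln0.13 = 0.2652
  cell (2,α): −0.47·ln0.47 = 0.3549
  cell (2,β): −0.33·ln0.33 = 0.3659
Sum = 1.242 nats.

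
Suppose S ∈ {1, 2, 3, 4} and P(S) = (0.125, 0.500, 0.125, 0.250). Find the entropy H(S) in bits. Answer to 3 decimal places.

1.750 bits

H(S) = −Σ p·log₂ p.
  −(0.125)·log₂(0.125) = 0.3750
  −(0.500)·log₂(0.500) = 0.5000
  −(0.125)·log₂(0.125) = 0.3750
  −(0.250)·log₂(0.250) = 0.5000
Sum: 0.3750 + 0.5000 + 0.3750 + 0.5000 = 1.750 bits.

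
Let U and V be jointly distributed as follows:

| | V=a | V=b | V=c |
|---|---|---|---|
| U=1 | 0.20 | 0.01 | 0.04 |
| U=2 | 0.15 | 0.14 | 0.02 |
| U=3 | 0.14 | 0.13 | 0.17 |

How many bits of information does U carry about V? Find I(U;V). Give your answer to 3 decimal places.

0.200 bits

Marginals: p(U) = (0.2500, 0.3100, 0.4400), p(V) = (0.4900, 0.2800, 0.2300).
I(U;V) = Σ p(x,y)·log₂[p(x,y)/(p(x)p(y))].
  (1,a): 0.20·log₂(1.6327) = 0.1414
  (1,b): 0.01·log₂(0.1429) = -0.0281
  (1,c): 0.04·log₂(0.6957) = -0.0209
  (2,a): 0.15·log₂(0.9875) = -0.0027
  (2,b): 0.14·log₂(1.6129) = 0.0966
  (2,c): 0.02·log₂(0.2805) = -0.0367
  (3,a): 0.14·log₂(0.6494) = -0.0872
  (3,b): 0.13·log₂(1.0552) = 0.0101
  (3,c): 0.17·log₂(1.6798) = 0.1272
Sum = 0.200 bits.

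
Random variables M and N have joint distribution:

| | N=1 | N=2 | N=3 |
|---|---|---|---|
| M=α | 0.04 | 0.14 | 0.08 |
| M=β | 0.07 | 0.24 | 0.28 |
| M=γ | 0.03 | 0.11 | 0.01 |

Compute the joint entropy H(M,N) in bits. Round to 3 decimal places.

2.720 bits

H(M,N) = −Σ p(x,y)·log₂ p(x,y) over all 9 cells.
  cell (α,1): −0.04·log₂0.04 = 0.1858
  cell (α,2): −0.14·log₂0.14 = 0.3971
  cell (α,3): −0.08·log₂0.08 = 0.2915
  cell (β,1): −0.07·log₂0.07 = 0.2686
  cell (β,2): −0.24·log₂0.24 = 0.4941
  cell (β,3): −0.28·log₂0.28 = 0.5142
  cell (γ,1): −0.03·log₂0.03 = 0.1518
  cell (γ,2): −0.11·log₂0.11 = 0.3503
  cell (γ,3): −0.01·log₂0.01 = 0.0664
Sum = 2.720 bits.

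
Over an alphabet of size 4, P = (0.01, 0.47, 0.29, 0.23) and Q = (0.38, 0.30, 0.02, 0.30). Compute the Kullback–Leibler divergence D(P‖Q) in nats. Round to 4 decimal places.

0.8890 nats

D(P‖Q) = Σ p·ln(p/q).
  0.01·ln(0.01/0.38) = -0.03638
  0.47·ln(0.47/0.30) = 0.21101
  0.29·ln(0.29/0.02) = 0.77550
  0.23·ln(0.23/0.30) = -0.06111
D(P‖Q) = 0.8890 nats.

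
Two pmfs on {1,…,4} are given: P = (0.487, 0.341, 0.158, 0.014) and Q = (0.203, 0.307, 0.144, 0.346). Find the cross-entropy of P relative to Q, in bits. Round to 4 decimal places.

2.1645 bits

H(P,Q) = −Σ p·log₂ q.
  −0.487·log₂(0.203) = 1.12032
  −0.341·log₂(0.307) = 0.58096
  −0.158·log₂(0.144) = 0.44175
  −0.014·log₂(0.346) = 0.02144
H(P,Q) = 2.1645 bits.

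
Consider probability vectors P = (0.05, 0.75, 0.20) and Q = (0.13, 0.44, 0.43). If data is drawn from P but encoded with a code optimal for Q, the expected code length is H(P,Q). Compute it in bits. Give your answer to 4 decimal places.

H(P,Q) = −Σ p·log₂ q.
  −0.05·log₂(0.13) = 0.14717
  −0.75·log₂(0.44) = 0.88832
  −0.20·log₂(0.43) = 0.24352
H(P,Q) = 1.2790 bits.

1.2790 bits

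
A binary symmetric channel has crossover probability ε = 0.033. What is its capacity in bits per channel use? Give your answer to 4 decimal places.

0.7908 bits

Binary symmetric channel: C = 1 − h₂(ε) where h₂ is the binary entropy function.
h₂(0.033) = −0.033·log₂0.033 − 0.967·log₂0.967 = 0.2092.
C = 1 − 0.2092 = 0.7908 bits per channel use.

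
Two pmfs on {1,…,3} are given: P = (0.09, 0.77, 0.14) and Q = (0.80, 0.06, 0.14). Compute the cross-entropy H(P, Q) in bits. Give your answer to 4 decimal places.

H(P,Q) = −Σ p·log₂ q.
  −0.09·log₂(0.80) = 0.02897
  −0.77·log₂(0.06) = 3.12535
  −0.14·log₂(0.14) = 0.39711
H(P,Q) = 3.5514 bits.

3.5514 bits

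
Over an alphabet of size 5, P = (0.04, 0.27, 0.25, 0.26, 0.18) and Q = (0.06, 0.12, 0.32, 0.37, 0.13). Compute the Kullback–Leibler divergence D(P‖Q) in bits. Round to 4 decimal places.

0.1556 bits

D(P‖Q) = Σ p·log₂(p/q).
  0.04·log₂(0.04/0.06) = -0.02340
  0.27·log₂(0.27/0.12) = 0.31588
  0.25·log₂(0.25/0.32) = -0.08904
  0.26·log₂(0.26/0.37) = -0.13234
  0.18·log₂(0.18/0.13) = 0.08451
D(P‖Q) = 0.1556 bits.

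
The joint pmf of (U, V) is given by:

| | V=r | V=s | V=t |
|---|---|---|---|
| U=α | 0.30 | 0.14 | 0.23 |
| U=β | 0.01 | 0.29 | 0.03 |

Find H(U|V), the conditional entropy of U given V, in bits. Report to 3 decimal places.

Marginals: p(U) = (0.6700, 0.3300), p(V) = (0.3100, 0.4300, 0.2600).
H(U|V) = Σ p(V) · H(U|V=·).
  V=r: p=0.3100, H(U|V=r) = 0.2056
  V=s: p=0.4300, H(U|V=s) = 0.9103
  V=t: p=0.2600, H(U|V=t) = 0.5159
Weighted sum = 0.589 bits.

0.589 bits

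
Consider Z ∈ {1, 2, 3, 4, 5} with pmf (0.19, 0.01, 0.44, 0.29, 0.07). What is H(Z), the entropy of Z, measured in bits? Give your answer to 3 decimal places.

H(Z) = −Σ p·log₂ p.
  −(0.19)·log₂(0.19) = 0.4552
  −(0.01)·log₂(0.01) = 0.0664
  −(0.44)·log₂(0.44) = 0.5211
  −(0.29)·log₂(0.29) = 0.5179
  −(0.07)·log₂(0.07) = 0.2686
Sum: 0.4552 + 0.0664 + 0.5211 + 0.5179 + 0.2686 = 1.829 bits.

1.829 bits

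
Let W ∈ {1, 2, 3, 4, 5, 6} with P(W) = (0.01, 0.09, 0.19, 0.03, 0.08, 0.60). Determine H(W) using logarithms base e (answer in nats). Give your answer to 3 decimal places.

H(W) = −Σ p·ln p.
  −(0.01)·ln(0.01) = 0.0461
  −(0.09)·ln(0.09) = 0.2167
  −(0.19)·ln(0.19) = 0.3155
  −(0.03)·ln(0.03) = 0.1052
  −(0.08)·ln(0.08) = 0.2021
  −(0.60)·ln(0.60) = 0.3065
Sum: 0.0461 + 0.2167 + 0.3155 + 0.1052 + 0.2021 + 0.3065 = 1.192 nats.

1.192 nats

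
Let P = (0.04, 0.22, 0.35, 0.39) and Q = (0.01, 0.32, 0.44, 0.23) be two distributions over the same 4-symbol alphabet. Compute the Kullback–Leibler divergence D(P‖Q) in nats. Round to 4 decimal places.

D(P‖Q) = Σ p·ln(p/q).
  0.04·ln(0.04/0.01) = 0.05545
  0.22·ln(0.22/0.32) = -0.08243
  0.35·ln(0.35/0.44) = -0.08009
  0.39·ln(0.39/0.23) = 0.20595
D(P‖Q) = 0.0989 nats.

0.0989 nats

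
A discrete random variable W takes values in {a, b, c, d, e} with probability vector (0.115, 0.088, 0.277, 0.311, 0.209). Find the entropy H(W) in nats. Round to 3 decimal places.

H(W) = −Σ p·ln p.
  −(0.115)·ln(0.115) = 0.2487
  −(0.088)·ln(0.088) = 0.2139
  −(0.277)·ln(0.277) = 0.3556
  −(0.311)·ln(0.311) = 0.3632
  −(0.209)·ln(0.209) = 0.3272
Sum: 0.2487 + 0.2139 + 0.3556 + 0.3632 + 0.3272 = 1.509 nats.

1.509 nats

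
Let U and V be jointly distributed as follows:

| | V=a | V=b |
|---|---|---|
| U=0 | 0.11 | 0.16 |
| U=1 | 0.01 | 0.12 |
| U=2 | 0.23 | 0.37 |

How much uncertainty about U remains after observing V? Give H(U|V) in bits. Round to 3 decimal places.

1.291 bits

Marginals: p(U) = (0.2700, 0.1300, 0.6000), p(V) = (0.3500, 0.6500).
H(U|V) = Σ p(V) · H(U|V=·).
  V=a: p=0.3500, H(U|V=a) = 1.0694
  V=b: p=0.6500, H(U|V=b) = 1.4105
Weighted sum = 1.291 bits.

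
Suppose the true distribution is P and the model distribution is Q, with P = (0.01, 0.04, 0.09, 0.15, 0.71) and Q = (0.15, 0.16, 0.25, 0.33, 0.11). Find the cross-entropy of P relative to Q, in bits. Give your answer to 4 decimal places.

2.8140 bits

H(P,Q) = −Σ p·log₂ q.
  −0.01·log₂(0.15) = 0.02737
  −0.04·log₂(0.16) = 0.10575
  −0.09·log₂(0.25) = 0.18000
  −0.15·log₂(0.33) = 0.23992
  −0.71·log₂(0.11) = 2.26094
H(P,Q) = 2.8140 bits.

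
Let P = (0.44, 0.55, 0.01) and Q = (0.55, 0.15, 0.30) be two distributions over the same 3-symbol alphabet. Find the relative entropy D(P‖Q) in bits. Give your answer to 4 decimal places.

0.8402 bits

D(P‖Q) = Σ p·log₂(p/q).
  0.44·log₂(0.44/0.55) = -0.14165
  0.55·log₂(0.55/0.15) = 1.03096
  0.01·log₂(0.01/0.30) = -0.04907
D(P‖Q) = 0.8402 bits.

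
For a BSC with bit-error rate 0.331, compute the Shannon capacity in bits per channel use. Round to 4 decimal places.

0.0841 bits

Binary symmetric channel: C = 1 − h₂(ε) where h₂ is the binary entropy function.
h₂(0.331) = −0.331·log₂0.331 − 0.669·log₂0.669 = 0.9159.
C = 1 − 0.9159 = 0.0841 bits per channel use.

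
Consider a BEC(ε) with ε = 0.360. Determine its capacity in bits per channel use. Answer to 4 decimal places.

0.6400 bits

Binary erasure channel: capacity C = 1 − ε.
C = 1 − 0.360 = 0.6400 bits per channel use.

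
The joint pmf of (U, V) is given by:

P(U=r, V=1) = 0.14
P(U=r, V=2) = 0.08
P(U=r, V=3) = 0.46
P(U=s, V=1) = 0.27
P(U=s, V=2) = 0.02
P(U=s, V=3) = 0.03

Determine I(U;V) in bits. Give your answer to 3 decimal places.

0.290 bits

Marginals: p(U) = (0.6800, 0.3200), p(V) = (0.4100, 0.1000, 0.4900).
I(U;V) = H(U) + H(V) − H(U,V).
H(U) = 0.9044, H(V) = 1.3639, H(U,V) = 1.9786.
I(U;V) = 0.9044 + 1.3639 − 1.9786 = 0.290 bits.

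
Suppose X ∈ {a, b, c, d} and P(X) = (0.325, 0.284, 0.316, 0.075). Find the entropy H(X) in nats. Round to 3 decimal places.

H(X) = −Σ p·ln p.
  −(0.325)·ln(0.325) = 0.3653
  −(0.284)·ln(0.284) = 0.3575
  −(0.316)·ln(0.316) = 0.3640
  −(0.075)·ln(0.075) = 0.1943
Sum: 0.3653 + 0.3575 + 0.3640 + 0.1943 = 1.281 nats.

1.281 nats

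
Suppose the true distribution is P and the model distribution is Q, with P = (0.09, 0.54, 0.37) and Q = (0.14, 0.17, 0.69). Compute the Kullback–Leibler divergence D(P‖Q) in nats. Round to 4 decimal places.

0.3538 nats

D(P‖Q) = Σ p·ln(p/q).
  0.09·ln(0.09/0.14) = -0.03976
  0.54·ln(0.54/0.17) = 0.62412
  0.37·ln(0.37/0.69) = -0.23058
D(P‖Q) = 0.3538 nats.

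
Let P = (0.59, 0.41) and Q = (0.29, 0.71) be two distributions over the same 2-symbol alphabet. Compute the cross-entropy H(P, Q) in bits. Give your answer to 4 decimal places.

1.2563 bits

H(P,Q) = −Σ p·log₂ q.
  −0.59·log₂(0.29) = 1.05367
  −0.41·log₂(0.71) = 0.20258
H(P,Q) = 1.2563 bits.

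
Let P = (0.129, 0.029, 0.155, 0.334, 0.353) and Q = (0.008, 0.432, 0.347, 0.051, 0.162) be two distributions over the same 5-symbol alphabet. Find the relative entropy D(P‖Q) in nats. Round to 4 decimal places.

1.0581 nats

D(P‖Q) = Σ p·ln(p/q).
  0.129·ln(0.129/0.008) = 0.35867
  0.029·ln(0.029/0.432) = -0.07833
  0.155·ln(0.155/0.347) = -0.12491
  0.334·ln(0.334/0.051) = 0.62769
  0.353·ln(0.353/0.162) = 0.27494
D(P‖Q) = 1.0581 nats.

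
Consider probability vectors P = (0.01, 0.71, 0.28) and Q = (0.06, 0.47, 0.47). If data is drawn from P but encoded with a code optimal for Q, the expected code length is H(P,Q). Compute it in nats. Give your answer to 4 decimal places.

H(P,Q) = −Σ p·ln q.
  −0.01·ln(0.06) = 0.02813
  −0.71·ln(0.47) = 0.53607
  −0.28·ln(0.47) = 0.21141
H(P,Q) = 0.7756 nats.

0.7756 nats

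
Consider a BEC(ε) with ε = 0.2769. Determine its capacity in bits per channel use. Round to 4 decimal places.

Binary erasure channel: capacity C = 1 − ε.
C = 1 − 0.2769 = 0.7231 bits per channel use.

0.7231 bits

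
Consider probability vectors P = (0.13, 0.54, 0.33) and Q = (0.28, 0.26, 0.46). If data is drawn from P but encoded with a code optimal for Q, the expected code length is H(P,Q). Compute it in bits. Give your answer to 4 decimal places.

H(P,Q) = −Σ p·log₂ q.
  −0.13·log₂(0.28) = 0.23875
  −0.54·log₂(0.26) = 1.04944
  −0.33·log₂(0.46) = 0.36970
H(P,Q) = 1.6579 bits.

1.6579 bits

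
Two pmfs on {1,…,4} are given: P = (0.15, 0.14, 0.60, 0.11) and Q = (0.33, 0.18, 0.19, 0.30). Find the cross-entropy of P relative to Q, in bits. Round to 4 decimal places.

H(P,Q) = −Σ p·log₂ q.
  −0.15·log₂(0.33) = 0.23992
  −0.14·log₂(0.18) = 0.34635
  −0.60·log₂(0.19) = 1.43756
  −0.11·log₂(0.30) = 0.19107
H(P,Q) = 2.2149 bits.

2.2149 bits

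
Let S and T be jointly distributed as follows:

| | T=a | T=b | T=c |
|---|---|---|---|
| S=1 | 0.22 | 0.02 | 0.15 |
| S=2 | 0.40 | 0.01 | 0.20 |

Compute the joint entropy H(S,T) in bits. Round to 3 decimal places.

2.064 bits

H(S,T) = −Σ p(x,y)·log₂ p(x,y) over all 6 cells.
  cell (1,a): −0.22·log₂0.22 = 0.4806
  cell (1,b): −0.02·log₂0.02 = 0.1129
  cell (1,c): −0.15·log₂0.15 = 0.4105
  cell (2,a): −0.40·log₂0.40 = 0.5288
  cell (2,b): −0.01·log₂0.01 = 0.0664
  cell (2,c): −0.20·log₂0.20 = 0.4644
Sum = 2.064 bits.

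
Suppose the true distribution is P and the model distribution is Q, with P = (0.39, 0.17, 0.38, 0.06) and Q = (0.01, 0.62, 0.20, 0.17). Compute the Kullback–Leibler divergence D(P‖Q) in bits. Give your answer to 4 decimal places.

2.0057 bits

D(P‖Q) = Σ p·log₂(p/q).
  0.39·log₂(0.39/0.01) = 2.06131
  0.17·log₂(0.17/0.62) = -0.31734
  0.38·log₂(0.38/0.20) = 0.35188
  0.06·log₂(0.06/0.17) = -0.09015
D(P‖Q) = 2.0057 bits.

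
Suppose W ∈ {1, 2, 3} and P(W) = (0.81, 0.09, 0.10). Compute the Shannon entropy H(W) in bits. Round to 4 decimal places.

0.8911 bits

H(W) = −Σ p·log₂ p.
  −(0.81)·log₂(0.81) = 0.24625
  −(0.09)·log₂(0.09) = 0.31265
  −(0.10)·log₂(0.10) = 0.33219
Sum: 0.24625 + 0.31265 + 0.33219 = 0.8911 bits.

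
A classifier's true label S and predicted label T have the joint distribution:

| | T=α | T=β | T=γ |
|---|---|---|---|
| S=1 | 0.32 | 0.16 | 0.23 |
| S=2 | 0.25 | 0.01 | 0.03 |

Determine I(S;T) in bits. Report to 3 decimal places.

Marginals: p(S) = (0.7100, 0.2900), p(T) = (0.5700, 0.1700, 0.2600).
I(S;T) = Σ p(x,y)·log₂[p(x,y)/(p(x)p(y))].
  (1,α): 0.32·log₂(0.7907) = -0.1084
  (1,β): 0.16·log₂(1.3256) = 0.0651
  (1,γ): 0.23·log₂(1.2459) = 0.0730
  (2,α): 0.25·log₂(1.5124) = 0.1492
  (2,β): 0.01·log₂(0.2028) = -0.0230
  (2,γ): 0.03·log₂(0.3979) = -0.0399
Sum = 0.116 bits.

0.116 bits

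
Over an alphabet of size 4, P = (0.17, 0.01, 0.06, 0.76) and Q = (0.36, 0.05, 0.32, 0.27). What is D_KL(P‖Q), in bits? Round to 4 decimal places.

D(P‖Q) = Σ p·log₂(p/q).
  0.17·log₂(0.17/0.36) = -0.18402
  0.01·log₂(0.01/0.05) = -0.02322
  0.06·log₂(0.06/0.32) = -0.14490
  0.76·log₂(0.76/0.27) = 1.13471
D(P‖Q) = 0.7826 bits.

0.7826 bits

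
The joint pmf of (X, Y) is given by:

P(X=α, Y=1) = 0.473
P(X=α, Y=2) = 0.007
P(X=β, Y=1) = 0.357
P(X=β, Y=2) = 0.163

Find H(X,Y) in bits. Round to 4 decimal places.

H(X,Y) = −Σ p(x,y)·log₂ p(x,y) over all 4 cells.
  cell (α,1): −0.473·log₂0.473 = 0.51088
  cell (α,2): −0.007·log₂0.007 = 0.05011
  cell (β,1): −0.357·log₂0.357 = 0.53050
  cell (β,2): −0.163·log₂0.163 = 0.42658
Sum = 1.5181 bits.

1.5181 bits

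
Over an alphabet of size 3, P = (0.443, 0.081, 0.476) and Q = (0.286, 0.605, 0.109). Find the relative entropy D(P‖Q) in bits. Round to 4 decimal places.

D(P‖Q) = Σ p·log₂(p/q).
  0.443·log₂(0.443/0.286) = 0.27966
  0.081·log₂(0.081/0.605) = -0.23498
  0.476·log₂(0.476/0.109) = 1.01228
D(P‖Q) = 1.0570 bits.

1.0570 bits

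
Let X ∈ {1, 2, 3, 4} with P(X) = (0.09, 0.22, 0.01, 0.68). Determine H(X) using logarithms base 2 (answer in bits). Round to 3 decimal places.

H(X) = −Σ p·log₂ p.
  −(0.09)·log₂(0.09) = 0.3127
  −(0.22)·log₂(0.22) = 0.4806
  −(0.01)·log₂(0.01) = 0.0664
  −(0.68)·log₂(0.68) = 0.3783
Sum: 0.3127 + 0.4806 + 0.0664 + 0.3783 = 1.238 bits.

1.238 bits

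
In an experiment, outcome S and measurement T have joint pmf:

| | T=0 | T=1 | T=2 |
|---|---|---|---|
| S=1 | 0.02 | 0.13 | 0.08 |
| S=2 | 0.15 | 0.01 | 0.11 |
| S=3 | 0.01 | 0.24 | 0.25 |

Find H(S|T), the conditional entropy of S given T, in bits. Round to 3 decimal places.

1.178 bits

Marginals: p(S) = (0.2300, 0.2700, 0.5000), p(T) = (0.1800, 0.3800, 0.4400).
H(S|T) = Σ p(T) · H(S|T=·).
  T=0: p=0.1800, H(S|T=0) = 0.8031
  T=1: p=0.3800, H(S|T=1) = 1.0862
  T=2: p=0.4400, H(S|T=2) = 1.4106
Weighted sum = 1.178 bits.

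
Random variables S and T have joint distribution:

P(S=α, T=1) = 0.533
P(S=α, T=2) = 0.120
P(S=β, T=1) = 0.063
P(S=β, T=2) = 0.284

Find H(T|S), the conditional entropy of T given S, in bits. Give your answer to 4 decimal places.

Marginals: p(S) = (0.6530, 0.3470), p(T) = (0.5960, 0.4040).
H(T|S) = Σ p(S) · H(T|S=·).
  S=α: p=0.6530, H(T|S=α) = 0.6882
  S=β: p=0.3470, H(T|S=β) = 0.6835
Weighted sum = 0.6866 bits.

0.6866 bits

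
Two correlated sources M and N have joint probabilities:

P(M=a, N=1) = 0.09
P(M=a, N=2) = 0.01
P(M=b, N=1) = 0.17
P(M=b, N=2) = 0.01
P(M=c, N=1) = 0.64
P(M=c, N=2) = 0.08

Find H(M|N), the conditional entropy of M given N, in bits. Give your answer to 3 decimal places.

1.115 bits

Chain rule: H(M|N) = H(M,N) − H(N).
Marginals: p(M) = (0.1000, 0.1800, 0.7200), p(N) = (0.9000, 0.1000).
H(M,N) = 1.5837 bits; H(N) = 0.4690 bits.
H(M|N) = 1.5837 − 0.4690 = 1.115 bits.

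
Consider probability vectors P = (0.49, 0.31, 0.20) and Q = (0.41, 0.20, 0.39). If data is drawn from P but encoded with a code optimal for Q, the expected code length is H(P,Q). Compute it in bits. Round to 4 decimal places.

H(P,Q) = −Σ p·log₂ q.
  −0.49·log₂(0.41) = 0.63029
  −0.31·log₂(0.20) = 0.71980
  −0.20·log₂(0.39) = 0.27169
H(P,Q) = 1.6218 bits.

1.6218 bits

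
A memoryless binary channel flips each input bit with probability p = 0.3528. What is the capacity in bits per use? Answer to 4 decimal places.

0.0635 bits

Binary symmetric channel: C = 1 − h₂(ε) where h₂ is the binary entropy function.
h₂(0.3528) = −0.3528·log₂0.3528 − 0.6472·log₂0.6472 = 0.9365.
C = 1 − 0.9365 = 0.0635 bits per channel use.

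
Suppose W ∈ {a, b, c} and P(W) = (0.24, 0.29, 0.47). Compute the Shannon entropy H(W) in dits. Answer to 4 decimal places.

H(W) = −Σ p·log₁₀ p.
  −(0.24)·log₁₀(0.24) = 0.14875
  −(0.29)·log₁₀(0.29) = 0.15590
  −(0.47)·log₁₀(0.47) = 0.15411
Sum: 0.14875 + 0.15590 + 0.15411 = 0.4588 dits.

0.4588 dits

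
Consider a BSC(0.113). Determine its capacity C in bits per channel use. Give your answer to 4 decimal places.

0.4911 bits

Binary symmetric channel: C = 1 − h₂(ε) where h₂ is the binary entropy function.
h₂(0.113) = −0.113·log₂0.113 − 0.887·log₂0.887 = 0.5089.
C = 1 − 0.5089 = 0.4911 bits per channel use.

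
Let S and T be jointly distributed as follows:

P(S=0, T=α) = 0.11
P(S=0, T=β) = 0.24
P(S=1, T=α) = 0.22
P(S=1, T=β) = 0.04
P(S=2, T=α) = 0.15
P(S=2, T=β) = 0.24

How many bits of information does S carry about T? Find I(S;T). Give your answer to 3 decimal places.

0.149 bits

Marginals: p(S) = (0.3500, 0.2600, 0.3900), p(T) = (0.4800, 0.5200).
I(S;T) = H(S) + H(T) − H(S,T).
H(S) = 1.5652, H(T) = 0.9988, H(S,T) = 2.4154.
I(S;T) = 1.5652 + 0.9988 − 2.4154 = 0.149 bits.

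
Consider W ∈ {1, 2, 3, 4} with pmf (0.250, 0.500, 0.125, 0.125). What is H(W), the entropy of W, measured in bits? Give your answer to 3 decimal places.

H(W) = −Σ p·log₂ p.
  −(0.250)·log₂(0.250) = 0.5000
  −(0.500)·log₂(0.500) = 0.5000
  −(0.125)·log₂(0.125) = 0.3750
  −(0.125)·log₂(0.125) = 0.3750
Sum: 0.5000 + 0.5000 + 0.3750 + 0.3750 = 1.750 bits.

1.750 bits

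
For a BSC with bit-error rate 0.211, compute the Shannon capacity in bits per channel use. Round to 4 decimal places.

Binary symmetric channel: C = 1 − h₂(ε) where h₂ is the binary entropy function.
h₂(0.211) = −0.211·log₂0.211 − 0.789·log₂0.789 = 0.7434.
C = 1 − 0.7434 = 0.2566 bits per channel use.

0.2566 bits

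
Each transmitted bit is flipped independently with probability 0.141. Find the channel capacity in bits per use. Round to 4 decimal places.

0.4131 bits

Binary symmetric channel: C = 1 − h₂(ε) where h₂ is the binary entropy function.
h₂(0.141) = −0.141·log₂0.141 − 0.859·log₂0.859 = 0.5869.
C = 1 − 0.5869 = 0.4131 bits per channel use.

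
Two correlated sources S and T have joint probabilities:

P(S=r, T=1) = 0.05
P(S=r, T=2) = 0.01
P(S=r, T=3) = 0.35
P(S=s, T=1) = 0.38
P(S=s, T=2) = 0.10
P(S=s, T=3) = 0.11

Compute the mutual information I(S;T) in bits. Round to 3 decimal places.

Marginals: p(S) = (0.4100, 0.5900), p(T) = (0.4300, 0.1100, 0.4600).
I(S;T) = H(S) + H(T) − H(S,T).
H(S) = 0.9765, H(T) = 1.3892, H(S,T) = 2.0256.
I(S;T) = 0.9765 + 1.3892 − 2.0256 = 0.340 bits.

0.340 bits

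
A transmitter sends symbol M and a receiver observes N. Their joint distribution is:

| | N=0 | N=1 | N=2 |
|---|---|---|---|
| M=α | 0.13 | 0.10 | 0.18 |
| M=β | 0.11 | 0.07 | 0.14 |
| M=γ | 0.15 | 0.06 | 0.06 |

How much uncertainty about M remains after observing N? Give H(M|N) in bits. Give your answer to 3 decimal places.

Chain rule: H(M|N) = H(M,N) − H(N).
Marginals: p(M) = (0.4100, 0.3200, 0.2700), p(N) = (0.3900, 0.2300, 0.3800).
H(M,N) = 3.0737 bits; H(N) = 1.5479 bits.
H(M|N) = 3.0737 − 1.5479 = 1.526 bits.

1.526 bits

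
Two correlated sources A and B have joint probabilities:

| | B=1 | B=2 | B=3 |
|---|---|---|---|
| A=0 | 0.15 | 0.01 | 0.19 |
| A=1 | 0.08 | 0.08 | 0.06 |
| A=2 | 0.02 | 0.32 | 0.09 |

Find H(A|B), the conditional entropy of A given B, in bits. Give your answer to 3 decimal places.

1.154 bits

Chain rule: H(A|B) = H(A,B) − H(B).
Marginals: p(A) = (0.3500, 0.2200, 0.4300), p(B) = (0.2500, 0.4100, 0.3400).
H(A,B) = 2.7103 bits; H(B) = 1.5566 bits.
H(A|B) = 2.7103 − 1.5566 = 1.154 bits.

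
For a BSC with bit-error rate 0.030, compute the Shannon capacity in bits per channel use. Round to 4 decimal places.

Binary symmetric channel: C = 1 − h₂(ε) where h₂ is the binary entropy function.
h₂(0.030) = −0.030·log₂0.030 − 0.970·log₂0.970 = 0.1944.
C = 1 − 0.1944 = 0.8056 bits per channel use.

0.8056 bits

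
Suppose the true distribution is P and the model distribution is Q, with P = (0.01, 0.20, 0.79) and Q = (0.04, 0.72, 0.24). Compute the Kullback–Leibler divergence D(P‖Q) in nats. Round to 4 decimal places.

D(P‖Q) = Σ p·ln(p/q).
  0.01·ln(0.01/0.04) = -0.01386
  0.20·ln(0.20/0.72) = -0.25619
  0.79·ln(0.79/0.24) = 0.94120
D(P‖Q) = 0.6712 nats.

0.6712 nats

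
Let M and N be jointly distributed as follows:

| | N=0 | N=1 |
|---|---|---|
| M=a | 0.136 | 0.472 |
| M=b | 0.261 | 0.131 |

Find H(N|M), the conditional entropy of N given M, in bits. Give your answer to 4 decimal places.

0.8265 bits

Marginals: p(M) = (0.6080, 0.3920), p(N) = (0.3970, 0.6030).
H(N|M) = Σ p(M) · H(N|M=·).
  M=a: p=0.6080, H(N|M=a) = 0.7668
  M=b: p=0.3920, H(N|M=b) = 0.9191
Weighted sum = 0.8265 bits.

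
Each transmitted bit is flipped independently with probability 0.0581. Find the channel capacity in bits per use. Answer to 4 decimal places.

0.6801 bits

Binary symmetric channel: C = 1 − h₂(ε) where h₂ is the binary entropy function.
h₂(0.0581) = −0.0581·log₂0.0581 − 0.9419·log₂0.9419 = 0.3199.
C = 1 − 0.3199 = 0.6801 bits per channel use.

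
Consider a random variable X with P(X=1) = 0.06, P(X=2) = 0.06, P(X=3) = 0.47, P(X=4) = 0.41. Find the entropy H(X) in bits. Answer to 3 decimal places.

1.526 bits

H(X) = −Σ p·log₂ p.
  −(0.06)·log₂(0.06) = 0.2435
  −(0.06)·log₂(0.06) = 0.2435
  −(0.47)·log₂(0.47) = 0.5120
  −(0.41)·log₂(0.41) = 0.5274
Sum: 0.2435 + 0.2435 + 0.5120 + 0.5274 = 1.526 bits.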